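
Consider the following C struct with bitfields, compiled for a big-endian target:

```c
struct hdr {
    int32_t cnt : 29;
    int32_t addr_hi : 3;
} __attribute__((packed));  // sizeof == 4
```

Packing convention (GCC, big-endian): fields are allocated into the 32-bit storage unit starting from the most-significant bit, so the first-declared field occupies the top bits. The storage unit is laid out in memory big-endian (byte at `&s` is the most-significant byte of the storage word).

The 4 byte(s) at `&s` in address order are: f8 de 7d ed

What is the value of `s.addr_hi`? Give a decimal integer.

[0]=0xf8 [1]=0xde [2]=0x7d [3]=0xed (big-endian) → word 0xf8de7ded
cnt [3+:29] = (word>>3) & 0x1fffffff = 521916349
addr_hi [0+:3] = (word>>0) & 0x7 = 5  ←
addr_hi signed 3b, MSB=1: 5 - 8 = -3

-3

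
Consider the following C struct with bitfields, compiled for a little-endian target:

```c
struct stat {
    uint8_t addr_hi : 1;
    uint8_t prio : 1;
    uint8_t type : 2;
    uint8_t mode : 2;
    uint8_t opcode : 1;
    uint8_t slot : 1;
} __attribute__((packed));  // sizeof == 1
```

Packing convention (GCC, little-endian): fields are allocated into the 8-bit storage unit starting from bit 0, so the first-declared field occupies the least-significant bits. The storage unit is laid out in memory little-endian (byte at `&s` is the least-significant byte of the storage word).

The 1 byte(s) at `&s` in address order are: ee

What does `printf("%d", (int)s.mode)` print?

2

[0]=0xee (little-endian) → word 0xee
addr_hi:1 @ bit 0 → (0xee>>0)&0x1 = 0x0
prio:1 @ bit 1 → (0xee>>1)&0x1 = 0x1
type:2 @ bit 2 → (0xee>>2)&0x3 = 0x3
mode:2 @ bit 4 → (0xee>>4)&0x3 = 0x2  ←
opcode:1 @ bit 6 → (0xee>>6)&0x1 = 0x1
slot:1 @ bit 7 → (0xee>>7)&0x1 = 0x1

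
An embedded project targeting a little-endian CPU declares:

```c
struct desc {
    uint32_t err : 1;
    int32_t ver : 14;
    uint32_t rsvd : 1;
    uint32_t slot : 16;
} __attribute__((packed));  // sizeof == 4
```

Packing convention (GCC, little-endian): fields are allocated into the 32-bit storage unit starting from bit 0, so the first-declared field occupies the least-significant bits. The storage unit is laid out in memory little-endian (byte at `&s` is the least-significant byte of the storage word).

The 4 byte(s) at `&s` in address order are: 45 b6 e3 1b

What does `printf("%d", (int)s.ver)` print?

[0]=0x45 [1]=0xb6 [2]=0xe3 [3]=0x1b (little-endian) → word 0x1be3b645
err [0+:1] = (word>>0) & 0x1 = 1
ver [1+:14] = (word>>1) & 0x3fff = 6946  ←
rsvd [15+:1] = (word>>15) & 0x1 = 1
slot [16+:16] = (word>>16) & 0xffff = 7139
ver signed 14b, MSB=0: value = 6946

6946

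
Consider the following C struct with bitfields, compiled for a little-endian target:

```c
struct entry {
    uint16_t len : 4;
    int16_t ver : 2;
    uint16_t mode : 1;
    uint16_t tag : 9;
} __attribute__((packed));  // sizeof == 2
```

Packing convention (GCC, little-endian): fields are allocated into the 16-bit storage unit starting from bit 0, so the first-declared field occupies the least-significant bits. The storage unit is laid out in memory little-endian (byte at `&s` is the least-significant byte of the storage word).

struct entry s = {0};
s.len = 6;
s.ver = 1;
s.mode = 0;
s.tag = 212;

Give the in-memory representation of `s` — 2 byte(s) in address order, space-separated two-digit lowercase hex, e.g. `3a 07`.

len (4b) val=6 bits=0x6 at bit 0: 0x0006
ver (2b) val=1 bits=0x1 at bit 4: 0x0016
mode (1b) val=0 bits=0x0 at bit 6: 0x0016
tag (9b) val=212 bits=0xd4 at bit 7: 0x6a16
word = 0x6a16 → little-endian bytes:
  [0]=0x16  [1]=0x6a

16 6a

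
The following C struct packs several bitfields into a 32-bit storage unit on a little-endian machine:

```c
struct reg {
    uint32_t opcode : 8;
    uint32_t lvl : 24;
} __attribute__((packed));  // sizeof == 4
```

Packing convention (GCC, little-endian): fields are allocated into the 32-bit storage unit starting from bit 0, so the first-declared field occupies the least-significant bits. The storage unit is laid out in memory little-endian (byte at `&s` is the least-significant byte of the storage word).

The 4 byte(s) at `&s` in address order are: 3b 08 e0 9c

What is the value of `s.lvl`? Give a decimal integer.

10280968

[0]=0x3b [1]=0x08 [2]=0xe0 [3]=0x9c (little-endian) → word 0x9ce0083b
opcode:8 @ bit 0 → (0x9ce0083b>>0)&0xff = 0x3b
lvl:24 @ bit 8 → (0x9ce0083b>>8)&0xffffff = 0x9ce008  ←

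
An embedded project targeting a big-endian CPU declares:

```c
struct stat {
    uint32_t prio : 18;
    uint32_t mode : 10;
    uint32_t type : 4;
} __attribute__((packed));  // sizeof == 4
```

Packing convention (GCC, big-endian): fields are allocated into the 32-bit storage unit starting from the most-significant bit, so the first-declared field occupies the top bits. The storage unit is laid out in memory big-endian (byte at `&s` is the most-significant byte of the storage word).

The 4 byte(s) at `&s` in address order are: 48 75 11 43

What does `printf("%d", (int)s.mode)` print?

[0]=0x48 [1]=0x75 [2]=0x11 [3]=0x43 (big-endian) → word 0x48751143
prio:18 @ bit 14 → (0x48751143>>14)&0x3ffff = 0x121d4
mode:10 @ bit 4 → (0x48751143>>4)&0x3ff = 0x114  ←
type:4 @ bit 0 → (0x48751143>>0)&0xf = 0x3

276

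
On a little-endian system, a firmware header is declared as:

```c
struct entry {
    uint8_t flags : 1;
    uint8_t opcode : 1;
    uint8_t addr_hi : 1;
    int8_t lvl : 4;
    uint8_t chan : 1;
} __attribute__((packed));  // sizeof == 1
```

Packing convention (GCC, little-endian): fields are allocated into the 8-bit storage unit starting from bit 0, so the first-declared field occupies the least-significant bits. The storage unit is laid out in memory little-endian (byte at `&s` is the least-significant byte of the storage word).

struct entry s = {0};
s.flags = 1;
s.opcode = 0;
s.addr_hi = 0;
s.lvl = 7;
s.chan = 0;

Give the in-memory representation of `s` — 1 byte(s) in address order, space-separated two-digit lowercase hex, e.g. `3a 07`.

39

flags (1b) val=1 bits=0x1 at bit 0: 0x01
opcode (1b) val=0 bits=0x0 at bit 1: 0x01
addr_hi (1b) val=0 bits=0x0 at bit 2: 0x01
lvl (4b) val=7 bits=0x7 at bit 3: 0x39
chan (1b) val=0 bits=0x0 at bit 7: 0x39
word = 0x39 → little-endian bytes:
  [0]=0x39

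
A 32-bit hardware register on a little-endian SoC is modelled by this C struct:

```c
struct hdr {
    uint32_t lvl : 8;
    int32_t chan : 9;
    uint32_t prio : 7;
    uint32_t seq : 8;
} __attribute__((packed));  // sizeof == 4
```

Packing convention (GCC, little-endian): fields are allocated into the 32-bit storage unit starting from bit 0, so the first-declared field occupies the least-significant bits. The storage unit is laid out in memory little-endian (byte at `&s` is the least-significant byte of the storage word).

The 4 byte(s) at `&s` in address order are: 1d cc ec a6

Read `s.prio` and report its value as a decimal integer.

118

[0]=0x1d [1]=0xcc [2]=0xec [3]=0xa6 (little-endian) → word 0xa6eccc1d
lvl [0+:8] = (word>>0) & 0xff = 29
chan [8+:9] = (word>>8) & 0x1ff = 204
prio [17+:7] = (word>>17) & 0x7f = 118  ←
seq [24+:8] = (word>>24) & 0xff = 166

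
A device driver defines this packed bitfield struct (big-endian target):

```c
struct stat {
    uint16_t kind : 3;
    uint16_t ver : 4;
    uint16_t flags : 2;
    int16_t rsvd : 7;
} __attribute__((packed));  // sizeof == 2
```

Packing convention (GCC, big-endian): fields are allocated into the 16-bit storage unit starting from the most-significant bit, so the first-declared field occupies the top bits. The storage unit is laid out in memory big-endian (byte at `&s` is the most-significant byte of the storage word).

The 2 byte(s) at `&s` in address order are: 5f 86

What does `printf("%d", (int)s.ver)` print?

15

[0]=0x5f [1]=0x86 (big-endian) → word 0x5f86
kind [13+:3] = (word>>13) & 0x7 = 2
ver [9+:4] = (word>>9) & 0xf = 15  ←
flags [7+:2] = (word>>7) & 0x3 = 3
rsvd [0+:7] = (word>>0) & 0x7f = 6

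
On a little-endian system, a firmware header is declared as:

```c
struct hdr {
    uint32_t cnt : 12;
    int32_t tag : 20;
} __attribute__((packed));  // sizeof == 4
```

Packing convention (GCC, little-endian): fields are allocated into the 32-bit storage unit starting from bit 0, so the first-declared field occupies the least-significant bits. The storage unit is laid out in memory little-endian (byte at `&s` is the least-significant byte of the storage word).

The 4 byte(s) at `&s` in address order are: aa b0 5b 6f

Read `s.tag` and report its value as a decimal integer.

[0]=0xaa [1]=0xb0 [2]=0x5b [3]=0x6f (little-endian) → word 0x6f5bb0aa
cnt [0+:12] = (word>>0) & 0xfff = 170
tag [12+:20] = (word>>12) & 0xfffff = 456123  ←
tag signed 20b, MSB=0: value = 456123

456123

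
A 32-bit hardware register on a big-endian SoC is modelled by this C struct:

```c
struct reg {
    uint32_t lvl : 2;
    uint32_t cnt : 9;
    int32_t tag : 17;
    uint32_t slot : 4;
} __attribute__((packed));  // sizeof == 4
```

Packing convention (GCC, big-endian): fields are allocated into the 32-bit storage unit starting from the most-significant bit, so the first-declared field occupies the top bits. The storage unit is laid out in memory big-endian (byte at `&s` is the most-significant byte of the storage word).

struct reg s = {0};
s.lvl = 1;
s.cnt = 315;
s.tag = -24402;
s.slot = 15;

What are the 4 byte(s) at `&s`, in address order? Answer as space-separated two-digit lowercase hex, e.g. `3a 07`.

[30+:2] lvl=1 & 0x3 = 0x1; word=0x40000000
[21+:9] cnt=315 & 0x1ff = 0x13b; word=0x67600000
[4+:17] tag=-24402 & 0x1ffff = 0x1a0ae; word=0x677a0ae0
[0+:4] slot=15 & 0xf = 0xf; word=0x677a0aef
word = 0x677a0aef → big-endian bytes:
  [0]=0x67  [1]=0x7a  [2]=0x0a  [3]=0xef

67 7a 0a ef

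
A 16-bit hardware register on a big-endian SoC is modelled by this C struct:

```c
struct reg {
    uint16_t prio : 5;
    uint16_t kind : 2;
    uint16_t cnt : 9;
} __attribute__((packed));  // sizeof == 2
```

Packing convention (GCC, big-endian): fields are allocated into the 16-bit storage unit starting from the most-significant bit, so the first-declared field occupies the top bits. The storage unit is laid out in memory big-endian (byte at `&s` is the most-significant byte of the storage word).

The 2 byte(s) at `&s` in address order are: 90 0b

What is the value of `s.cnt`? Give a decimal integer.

[0]=0x90 [1]=0x0b (big-endian) → word 0x900b
prio [11+:5] = (word>>11) & 0x1f = 18
kind [9+:2] = (word>>9) & 0x3 = 0
cnt [0+:9] = (word>>0) & 0x1ff = 11  ←

11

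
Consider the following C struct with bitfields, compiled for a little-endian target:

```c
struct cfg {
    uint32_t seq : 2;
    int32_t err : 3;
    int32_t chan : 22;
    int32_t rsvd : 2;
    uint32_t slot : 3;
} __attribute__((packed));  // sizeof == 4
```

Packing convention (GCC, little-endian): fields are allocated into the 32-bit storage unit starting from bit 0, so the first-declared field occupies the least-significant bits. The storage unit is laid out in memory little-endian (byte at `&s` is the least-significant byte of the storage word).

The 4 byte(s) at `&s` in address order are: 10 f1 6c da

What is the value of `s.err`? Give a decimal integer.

[0]=0x10 [1]=0xf1 [2]=0x6c [3]=0xda (little-endian) → word 0xda6cf110
seq [0+:2] = (word>>0) & 0x3 = 0
err [2+:3] = (word>>2) & 0x7 = 4  ←
chan [5+:22] = (word>>5) & 0x3fffff = 1271688
rsvd [27+:2] = (word>>27) & 0x3 = 3
slot [29+:3] = (word>>29) & 0x7 = 6
err signed 3b, MSB=1: 4 - 8 = -4

-4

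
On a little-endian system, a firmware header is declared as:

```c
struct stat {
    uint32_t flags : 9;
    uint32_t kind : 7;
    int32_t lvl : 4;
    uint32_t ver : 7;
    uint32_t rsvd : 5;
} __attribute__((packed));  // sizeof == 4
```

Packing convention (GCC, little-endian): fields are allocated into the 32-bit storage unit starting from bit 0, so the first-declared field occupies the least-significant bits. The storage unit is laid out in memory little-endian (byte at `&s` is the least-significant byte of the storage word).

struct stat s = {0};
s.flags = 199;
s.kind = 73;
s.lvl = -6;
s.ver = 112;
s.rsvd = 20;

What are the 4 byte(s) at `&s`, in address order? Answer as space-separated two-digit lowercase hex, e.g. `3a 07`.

c7 92 0a a7

flags (9b) val=199 bits=0xc7 at bit 0: 0x000000c7
kind (7b) val=73 bits=0x49 at bit 9: 0x000092c7
lvl (4b) val=-6 bits=0xa at bit 16: 0x000a92c7
ver (7b) val=112 bits=0x70 at bit 20: 0x070a92c7
rsvd (5b) val=20 bits=0x14 at bit 27: 0xa70a92c7
word = 0xa70a92c7 → little-endian bytes:
  [0]=0xc7  [1]=0x92  [2]=0x0a  [3]=0xa7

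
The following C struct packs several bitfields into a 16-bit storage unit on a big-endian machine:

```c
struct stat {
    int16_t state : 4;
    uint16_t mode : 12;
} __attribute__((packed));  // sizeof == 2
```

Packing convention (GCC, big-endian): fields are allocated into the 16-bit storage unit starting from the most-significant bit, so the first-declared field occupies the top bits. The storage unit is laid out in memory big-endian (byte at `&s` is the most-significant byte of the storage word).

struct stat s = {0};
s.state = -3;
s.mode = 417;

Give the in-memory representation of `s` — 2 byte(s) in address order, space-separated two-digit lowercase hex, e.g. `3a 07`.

state:4 = -3 → 0xd << 12 → word 0xd000
mode:12 = 417 → 0x1a1 << 0 → word 0xd1a1
word = 0xd1a1 → big-endian bytes:
  [0]=0xd1  [1]=0xa1

d1 a1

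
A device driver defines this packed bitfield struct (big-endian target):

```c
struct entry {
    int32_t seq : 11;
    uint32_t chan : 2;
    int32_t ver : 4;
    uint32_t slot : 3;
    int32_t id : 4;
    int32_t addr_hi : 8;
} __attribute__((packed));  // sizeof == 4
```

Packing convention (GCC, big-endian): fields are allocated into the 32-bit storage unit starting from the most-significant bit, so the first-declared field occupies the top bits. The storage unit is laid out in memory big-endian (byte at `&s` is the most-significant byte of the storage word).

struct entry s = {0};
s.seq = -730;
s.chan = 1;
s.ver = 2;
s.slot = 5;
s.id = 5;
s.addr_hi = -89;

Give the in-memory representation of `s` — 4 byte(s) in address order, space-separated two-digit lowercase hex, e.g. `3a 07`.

seq (11b) val=-730 bits=0x526 at bit 21: 0xa4c00000
chan (2b) val=1 bits=0x1 at bit 19: 0xa4c80000
ver (4b) val=2 bits=0x2 at bit 15: 0xa4c90000
slot (3b) val=5 bits=0x5 at bit 12: 0xa4c95000
id (4b) val=5 bits=0x5 at bit 8: 0xa4c95500
addr_hi (8b) val=-89 bits=0xa7 at bit 0: 0xa4c955a7
word = 0xa4c955a7 → big-endian bytes:
  [0]=0xa4  [1]=0xc9  [2]=0x55  [3]=0xa7

a4 c9 55 a7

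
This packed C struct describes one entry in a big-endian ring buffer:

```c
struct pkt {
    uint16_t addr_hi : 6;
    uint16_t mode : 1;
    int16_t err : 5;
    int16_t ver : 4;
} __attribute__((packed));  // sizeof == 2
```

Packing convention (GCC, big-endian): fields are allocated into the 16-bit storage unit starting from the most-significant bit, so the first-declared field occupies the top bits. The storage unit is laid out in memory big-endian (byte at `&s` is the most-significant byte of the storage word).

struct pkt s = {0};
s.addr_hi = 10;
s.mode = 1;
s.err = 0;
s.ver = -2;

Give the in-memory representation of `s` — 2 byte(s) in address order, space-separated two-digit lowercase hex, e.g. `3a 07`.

[10+:6] addr_hi=10 & 0x3f = 0xa; word=0x2800
[9+:1] mode=1 & 0x1 = 0x1; word=0x2a00
[4+:5] err=0 & 0x1f = 0x0; word=0x2a00
[0+:4] ver=-2 & 0xf = 0xe; word=0x2a0e
word = 0x2a0e → big-endian bytes:
  [0]=0x2a  [1]=0x0e

2a 0e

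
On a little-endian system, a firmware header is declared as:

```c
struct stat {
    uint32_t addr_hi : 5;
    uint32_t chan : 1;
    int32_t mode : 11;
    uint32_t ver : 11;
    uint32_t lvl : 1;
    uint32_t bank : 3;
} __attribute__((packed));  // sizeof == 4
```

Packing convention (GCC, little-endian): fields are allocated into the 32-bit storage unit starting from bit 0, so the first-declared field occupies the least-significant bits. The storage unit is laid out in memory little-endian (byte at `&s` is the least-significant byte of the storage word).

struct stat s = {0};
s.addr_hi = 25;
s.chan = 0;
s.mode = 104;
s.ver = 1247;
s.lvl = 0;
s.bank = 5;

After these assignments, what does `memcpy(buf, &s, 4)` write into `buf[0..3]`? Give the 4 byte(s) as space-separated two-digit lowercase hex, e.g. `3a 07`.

19 1a be a9

[0+:5] addr_hi=25 & 0x1f = 0x19; word=0x00000019
[5+:1] chan=0 & 0x1 = 0x0; word=0x00000019
[6+:11] mode=104 & 0x7ff = 0x68; word=0x00001a19
[17+:11] ver=1247 & 0x7ff = 0x4df; word=0x09be1a19
[28+:1] lvl=0 & 0x1 = 0x0; word=0x09be1a19
[29+:3] bank=5 & 0x7 = 0x5; word=0xa9be1a19
word = 0xa9be1a19 → little-endian bytes:
  [0]=0x19  [1]=0x1a  [2]=0xbe  [3]=0xa9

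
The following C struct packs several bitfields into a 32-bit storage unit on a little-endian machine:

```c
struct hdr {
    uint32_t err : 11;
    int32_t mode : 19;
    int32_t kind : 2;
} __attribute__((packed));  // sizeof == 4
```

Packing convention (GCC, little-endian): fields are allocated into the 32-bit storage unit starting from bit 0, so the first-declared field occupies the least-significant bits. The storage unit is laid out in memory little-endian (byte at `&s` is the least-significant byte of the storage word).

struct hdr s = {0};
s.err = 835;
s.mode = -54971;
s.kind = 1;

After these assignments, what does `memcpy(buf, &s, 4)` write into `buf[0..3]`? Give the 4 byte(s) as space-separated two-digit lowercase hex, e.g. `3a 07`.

43 2b 4a 79

err:11 = 835 → 0x343 << 0 → word 0x00000343
mode:19 = -54971 → 0x72945 << 11 → word 0x394a2b43
kind:2 = 1 → 0x1 << 30 → word 0x794a2b43
word = 0x794a2b43 → little-endian bytes:
  [0]=0x43  [1]=0x2b  [2]=0x4a  [3]=0x79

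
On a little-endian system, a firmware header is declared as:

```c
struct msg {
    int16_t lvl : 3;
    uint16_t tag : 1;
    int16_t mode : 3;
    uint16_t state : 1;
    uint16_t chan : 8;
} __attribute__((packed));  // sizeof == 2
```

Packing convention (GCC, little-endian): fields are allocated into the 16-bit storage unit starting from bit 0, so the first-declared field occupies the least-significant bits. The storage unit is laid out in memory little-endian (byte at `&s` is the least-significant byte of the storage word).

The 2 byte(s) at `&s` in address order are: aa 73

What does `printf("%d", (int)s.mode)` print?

2

[0]=0xaa [1]=0x73 (little-endian) → word 0x73aa
lvl:3 @ bit 0 → (0x73aa>>0)&0x7 = 0x2
tag:1 @ bit 3 → (0x73aa>>3)&0x1 = 0x1
mode:3 @ bit 4 → (0x73aa>>4)&0x7 = 0x2  ←
state:1 @ bit 7 → (0x73aa>>7)&0x1 = 0x1
chan:8 @ bit 8 → (0x73aa>>8)&0xff = 0x73
mode signed 3b, MSB=0: value = 2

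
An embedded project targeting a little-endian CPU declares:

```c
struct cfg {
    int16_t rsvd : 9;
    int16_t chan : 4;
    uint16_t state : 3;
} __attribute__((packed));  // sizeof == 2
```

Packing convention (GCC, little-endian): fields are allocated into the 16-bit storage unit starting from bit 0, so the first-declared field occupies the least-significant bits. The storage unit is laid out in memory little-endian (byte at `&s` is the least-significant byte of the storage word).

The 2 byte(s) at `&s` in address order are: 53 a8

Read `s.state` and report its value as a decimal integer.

5

[0]=0x53 [1]=0xa8 (little-endian) → word 0xa853
rsvd [0+:9] = (word>>0) & 0x1ff = 83
chan [9+:4] = (word>>9) & 0xf = 4
state [13+:3] = (word>>13) & 0x7 = 5  ←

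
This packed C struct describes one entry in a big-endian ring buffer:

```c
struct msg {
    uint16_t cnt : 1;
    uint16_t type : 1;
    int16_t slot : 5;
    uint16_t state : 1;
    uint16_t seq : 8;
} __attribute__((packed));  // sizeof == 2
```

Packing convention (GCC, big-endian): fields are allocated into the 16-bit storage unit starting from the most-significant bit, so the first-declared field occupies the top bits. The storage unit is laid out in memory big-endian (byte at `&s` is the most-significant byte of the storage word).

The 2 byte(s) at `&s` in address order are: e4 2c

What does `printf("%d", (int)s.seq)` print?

[0]=0xe4 [1]=0x2c (big-endian) → word 0xe42c
cnt:1 @ bit 15 → (0xe42c>>15)&0x1 = 0x1
type:1 @ bit 14 → (0xe42c>>14)&0x1 = 0x1
slot:5 @ bit 9 → (0xe42c>>9)&0x1f = 0x12
state:1 @ bit 8 → (0xe42c>>8)&0x1 = 0x0
seq:8 @ bit 0 → (0xe42c>>0)&0xff = 0x2c  ←

44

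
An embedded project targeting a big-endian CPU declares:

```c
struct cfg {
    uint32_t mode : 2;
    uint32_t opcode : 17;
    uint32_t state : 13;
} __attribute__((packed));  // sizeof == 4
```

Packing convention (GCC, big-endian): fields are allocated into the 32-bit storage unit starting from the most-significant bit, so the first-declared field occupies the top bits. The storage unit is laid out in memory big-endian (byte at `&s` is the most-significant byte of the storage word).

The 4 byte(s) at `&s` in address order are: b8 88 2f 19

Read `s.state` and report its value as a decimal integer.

[0]=0xb8 [1]=0x88 [2]=0x2f [3]=0x19 (big-endian) → word 0xb8882f19
mode [30+:2] = (word>>30) & 0x3 = 2
opcode [13+:17] = (word>>13) & 0x1ffff = 115777
state [0+:13] = (word>>0) & 0x1fff = 3865  ←

3865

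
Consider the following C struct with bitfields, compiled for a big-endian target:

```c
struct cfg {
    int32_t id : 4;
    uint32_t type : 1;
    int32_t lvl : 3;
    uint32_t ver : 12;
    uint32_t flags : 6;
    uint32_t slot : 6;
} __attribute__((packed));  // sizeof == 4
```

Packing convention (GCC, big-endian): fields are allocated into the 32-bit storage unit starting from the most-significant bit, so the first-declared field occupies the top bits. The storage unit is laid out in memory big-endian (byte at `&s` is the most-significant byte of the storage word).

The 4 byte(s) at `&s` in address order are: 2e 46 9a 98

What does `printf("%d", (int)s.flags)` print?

[0]=0x2e [1]=0x46 [2]=0x9a [3]=0x98 (big-endian) → word 0x2e469a98
id [28+:4] = (word>>28) & 0xf = 2
type [27+:1] = (word>>27) & 0x1 = 1
lvl [24+:3] = (word>>24) & 0x7 = 6
ver [12+:12] = (word>>12) & 0xfff = 1129
flags [6+:6] = (word>>6) & 0x3f = 42  ←
slot [0+:6] = (word>>0) & 0x3f = 24

42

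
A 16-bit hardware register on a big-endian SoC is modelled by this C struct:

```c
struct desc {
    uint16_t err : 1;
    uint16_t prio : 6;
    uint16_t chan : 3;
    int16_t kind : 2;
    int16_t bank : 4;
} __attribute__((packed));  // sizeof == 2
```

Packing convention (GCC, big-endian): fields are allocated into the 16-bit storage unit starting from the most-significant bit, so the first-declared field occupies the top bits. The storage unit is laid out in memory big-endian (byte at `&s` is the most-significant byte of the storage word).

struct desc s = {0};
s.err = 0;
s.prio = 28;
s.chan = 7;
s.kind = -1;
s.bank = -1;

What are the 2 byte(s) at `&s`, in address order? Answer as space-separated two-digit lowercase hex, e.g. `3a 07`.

39 ff

err:1 = 0 → 0x0 << 15 → word 0x0000
prio:6 = 28 → 0x1c << 9 → word 0x3800
chan:3 = 7 → 0x7 << 6 → word 0x39c0
kind:2 = -1 → 0x3 << 4 → word 0x39f0
bank:4 = -1 → 0xf << 0 → word 0x39ff
word = 0x39ff → big-endian bytes:
  [0]=0x39  [1]=0xff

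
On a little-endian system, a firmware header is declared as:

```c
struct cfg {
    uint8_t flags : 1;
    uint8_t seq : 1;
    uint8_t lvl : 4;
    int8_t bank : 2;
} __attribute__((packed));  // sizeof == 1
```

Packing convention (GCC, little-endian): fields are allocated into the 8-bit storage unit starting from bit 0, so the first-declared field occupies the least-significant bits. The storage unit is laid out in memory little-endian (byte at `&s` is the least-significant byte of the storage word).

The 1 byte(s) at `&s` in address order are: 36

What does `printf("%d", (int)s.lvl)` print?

13

[0]=0x36 (little-endian) → word 0x36
flags [0+:1] = (word>>0) & 0x1 = 0
seq [1+:1] = (word>>1) & 0x1 = 1
lvl [2+:4] = (word>>2) & 0xf = 13  ←
bank [6+:2] = (word>>6) & 0x3 = 0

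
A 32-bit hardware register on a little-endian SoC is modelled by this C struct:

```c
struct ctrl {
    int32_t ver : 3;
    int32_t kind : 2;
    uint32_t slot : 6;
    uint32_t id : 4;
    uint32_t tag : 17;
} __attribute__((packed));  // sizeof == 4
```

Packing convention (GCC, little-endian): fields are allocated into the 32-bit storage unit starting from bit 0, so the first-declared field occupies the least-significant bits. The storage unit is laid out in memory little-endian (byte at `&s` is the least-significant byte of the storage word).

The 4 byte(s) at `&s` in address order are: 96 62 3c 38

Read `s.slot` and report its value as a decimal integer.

20

[0]=0x96 [1]=0x62 [2]=0x3c [3]=0x38 (little-endian) → word 0x383c6296
ver:3 @ bit 0 → (0x383c6296>>0)&0x7 = 0x6
kind:2 @ bit 3 → (0x383c6296>>3)&0x3 = 0x2
slot:6 @ bit 5 → (0x383c6296>>5)&0x3f = 0x14  ←
id:4 @ bit 11 → (0x383c6296>>11)&0xf = 0xc
tag:17 @ bit 15 → (0x383c6296>>15)&0x1ffff = 0x7078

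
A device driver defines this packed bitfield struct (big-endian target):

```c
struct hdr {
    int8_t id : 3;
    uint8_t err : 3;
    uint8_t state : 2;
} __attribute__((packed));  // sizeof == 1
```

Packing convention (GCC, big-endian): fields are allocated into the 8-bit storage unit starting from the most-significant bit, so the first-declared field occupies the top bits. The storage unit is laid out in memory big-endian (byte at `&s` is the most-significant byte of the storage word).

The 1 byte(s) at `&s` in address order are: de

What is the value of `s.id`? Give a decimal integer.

[0]=0xde (big-endian) → word 0xde
id:3 @ bit 5 → (0xde>>5)&0x7 = 0x6  ←
err:3 @ bit 2 → (0xde>>2)&0x7 = 0x7
state:2 @ bit 0 → (0xde>>0)&0x3 = 0x2
id signed 3b, MSB=1: 6 - 8 = -2

-2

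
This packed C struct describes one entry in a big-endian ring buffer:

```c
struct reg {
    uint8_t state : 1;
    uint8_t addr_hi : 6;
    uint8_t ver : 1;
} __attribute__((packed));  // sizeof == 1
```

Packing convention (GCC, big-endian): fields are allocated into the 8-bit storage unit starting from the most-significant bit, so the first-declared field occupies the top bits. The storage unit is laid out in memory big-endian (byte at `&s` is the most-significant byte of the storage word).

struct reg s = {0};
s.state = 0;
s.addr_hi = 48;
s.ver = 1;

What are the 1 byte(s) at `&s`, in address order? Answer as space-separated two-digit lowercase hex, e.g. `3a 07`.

state:1 = 0 → 0x0 << 7 → word 0x00
addr_hi:6 = 48 → 0x30 << 1 → word 0x60
ver:1 = 1 → 0x1 << 0 → word 0x61
word = 0x61 → big-endian bytes:
  [0]=0x61

61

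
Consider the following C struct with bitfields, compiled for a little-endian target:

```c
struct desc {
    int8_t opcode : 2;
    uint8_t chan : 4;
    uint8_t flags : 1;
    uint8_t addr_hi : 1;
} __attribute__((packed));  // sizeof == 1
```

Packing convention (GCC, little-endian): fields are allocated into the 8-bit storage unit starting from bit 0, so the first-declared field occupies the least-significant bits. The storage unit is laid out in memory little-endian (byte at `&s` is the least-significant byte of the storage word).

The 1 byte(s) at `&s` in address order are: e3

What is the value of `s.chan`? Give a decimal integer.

8

[0]=0xe3 (little-endian) → word 0xe3
opcode:2 @ bit 0 → (0xe3>>0)&0x3 = 0x3
chan:4 @ bit 2 → (0xe3>>2)&0xf = 0x8  ←
flags:1 @ bit 6 → (0xe3>>6)&0x1 = 0x1
addr_hi:1 @ bit 7 → (0xe3>>7)&0x1 = 0x1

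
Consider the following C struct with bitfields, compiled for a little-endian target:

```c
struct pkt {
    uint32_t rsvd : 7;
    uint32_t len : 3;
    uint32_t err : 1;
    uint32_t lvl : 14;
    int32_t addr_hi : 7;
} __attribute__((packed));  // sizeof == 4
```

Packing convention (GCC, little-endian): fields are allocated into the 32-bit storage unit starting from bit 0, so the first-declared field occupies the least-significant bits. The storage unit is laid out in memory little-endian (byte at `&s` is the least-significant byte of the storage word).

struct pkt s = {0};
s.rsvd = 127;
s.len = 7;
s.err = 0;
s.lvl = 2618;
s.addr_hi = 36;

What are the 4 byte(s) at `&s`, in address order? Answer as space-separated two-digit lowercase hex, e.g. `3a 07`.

ff d3 51 48

[0+:7] rsvd=127 & 0x7f = 0x7f; word=0x0000007f
[7+:3] len=7 & 0x7 = 0x7; word=0x000003ff
[10+:1] err=0 & 0x1 = 0x0; word=0x000003ff
[11+:14] lvl=2618 & 0x3fff = 0xa3a; word=0x0051d3ff
[25+:7] addr_hi=36 & 0x7f = 0x24; word=0x4851d3ff
word = 0x4851d3ff → little-endian bytes:
  [0]=0xff  [1]=0xd3  [2]=0x51  [3]=0x48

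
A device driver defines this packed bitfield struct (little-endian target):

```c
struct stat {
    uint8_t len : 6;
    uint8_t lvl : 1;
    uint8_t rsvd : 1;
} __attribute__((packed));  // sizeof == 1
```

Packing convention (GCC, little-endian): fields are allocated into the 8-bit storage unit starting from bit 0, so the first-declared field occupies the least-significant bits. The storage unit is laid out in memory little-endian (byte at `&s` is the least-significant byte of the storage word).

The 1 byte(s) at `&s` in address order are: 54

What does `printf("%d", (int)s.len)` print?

[0]=0x54 (little-endian) → word 0x54
len:6 @ bit 0 → (0x54>>0)&0x3f = 0x14  ←
lvl:1 @ bit 6 → (0x54>>6)&0x1 = 0x1
rsvd:1 @ bit 7 → (0x54>>7)&0x1 = 0x0

20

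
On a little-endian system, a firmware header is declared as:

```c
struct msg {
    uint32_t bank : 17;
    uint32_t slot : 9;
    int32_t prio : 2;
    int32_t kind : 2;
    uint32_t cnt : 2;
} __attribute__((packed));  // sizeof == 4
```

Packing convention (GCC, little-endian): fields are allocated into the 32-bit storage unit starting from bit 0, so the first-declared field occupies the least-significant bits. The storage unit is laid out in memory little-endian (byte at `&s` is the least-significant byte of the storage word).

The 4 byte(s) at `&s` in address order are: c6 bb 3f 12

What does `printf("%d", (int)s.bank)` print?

[0]=0xc6 [1]=0xbb [2]=0x3f [3]=0x12 (little-endian) → word 0x123fbbc6
bank:17 @ bit 0 → (0x123fbbc6>>0)&0x1ffff = 0x1bbc6  ←
slot:9 @ bit 17 → (0x123fbbc6>>17)&0x1ff = 0x11f
prio:2 @ bit 26 → (0x123fbbc6>>26)&0x3 = 0x0
kind:2 @ bit 28 → (0x123fbbc6>>28)&0x3 = 0x1
cnt:2 @ bit 30 → (0x123fbbc6>>30)&0x3 = 0x0

113606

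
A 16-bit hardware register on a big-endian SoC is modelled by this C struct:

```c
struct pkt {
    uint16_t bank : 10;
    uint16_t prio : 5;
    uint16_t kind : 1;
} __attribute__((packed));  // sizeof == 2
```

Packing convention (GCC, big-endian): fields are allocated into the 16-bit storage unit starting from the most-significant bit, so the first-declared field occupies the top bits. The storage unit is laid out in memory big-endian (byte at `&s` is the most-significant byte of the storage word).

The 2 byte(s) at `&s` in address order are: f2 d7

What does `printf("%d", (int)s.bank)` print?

[0]=0xf2 [1]=0xd7 (big-endian) → word 0xf2d7
bank [6+:10] = (word>>6) & 0x3ff = 971  ←
prio [1+:5] = (word>>1) & 0x1f = 11
kind [0+:1] = (word>>0) & 0x1 = 1

971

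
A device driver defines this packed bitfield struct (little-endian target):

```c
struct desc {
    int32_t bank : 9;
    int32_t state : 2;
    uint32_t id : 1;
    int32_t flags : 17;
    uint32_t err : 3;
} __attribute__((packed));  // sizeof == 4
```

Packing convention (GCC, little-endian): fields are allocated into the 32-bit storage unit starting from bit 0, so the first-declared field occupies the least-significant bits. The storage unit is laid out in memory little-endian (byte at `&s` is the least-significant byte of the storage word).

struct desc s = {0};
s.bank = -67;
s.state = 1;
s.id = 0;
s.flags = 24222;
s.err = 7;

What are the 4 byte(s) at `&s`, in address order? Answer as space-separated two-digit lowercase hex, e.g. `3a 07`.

bd e3 e9 e5

[0+:9] bank=-67 & 0x1ff = 0x1bd; word=0x000001bd
[9+:2] state=1 & 0x3 = 0x1; word=0x000003bd
[11+:1] id=0 & 0x1 = 0x0; word=0x000003bd
[12+:17] flags=24222 & 0x1ffff = 0x5e9e; word=0x05e9e3bd
[29+:3] err=7 & 0x7 = 0x7; word=0xe5e9e3bd
word = 0xe5e9e3bd → little-endian bytes:
  [0]=0xbd  [1]=0xe3  [2]=0xe9  [3]=0xe5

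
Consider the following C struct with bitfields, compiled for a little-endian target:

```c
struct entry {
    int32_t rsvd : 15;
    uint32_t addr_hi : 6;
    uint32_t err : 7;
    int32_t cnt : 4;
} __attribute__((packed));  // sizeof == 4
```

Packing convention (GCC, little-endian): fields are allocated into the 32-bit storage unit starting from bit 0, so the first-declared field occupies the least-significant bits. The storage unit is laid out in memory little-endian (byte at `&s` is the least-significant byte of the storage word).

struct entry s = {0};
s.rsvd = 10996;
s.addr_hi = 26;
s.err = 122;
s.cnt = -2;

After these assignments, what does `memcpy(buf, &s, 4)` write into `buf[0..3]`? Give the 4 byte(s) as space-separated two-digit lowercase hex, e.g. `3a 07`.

rsvd (15b) val=10996 bits=0x2af4 at bit 0: 0x00002af4
addr_hi (6b) val=26 bits=0x1a at bit 15: 0x000d2af4
err (7b) val=122 bits=0x7a at bit 21: 0x0f4d2af4
cnt (4b) val=-2 bits=0xe at bit 28: 0xef4d2af4
word = 0xef4d2af4 → little-endian bytes:
  [0]=0xf4  [1]=0x2a  [2]=0x4d  [3]=0xef

f4 2a 4d ef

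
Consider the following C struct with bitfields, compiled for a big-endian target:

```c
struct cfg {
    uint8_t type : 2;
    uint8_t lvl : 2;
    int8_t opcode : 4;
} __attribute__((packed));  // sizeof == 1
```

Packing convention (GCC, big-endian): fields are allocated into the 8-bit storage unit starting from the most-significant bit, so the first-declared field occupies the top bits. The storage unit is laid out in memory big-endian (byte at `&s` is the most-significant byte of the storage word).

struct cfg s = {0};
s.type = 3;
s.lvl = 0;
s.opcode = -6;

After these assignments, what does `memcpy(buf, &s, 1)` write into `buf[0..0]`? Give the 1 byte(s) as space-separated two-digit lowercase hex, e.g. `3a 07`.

[6+:2] type=3 & 0x3 = 0x3; word=0xc0
[4+:2] lvl=0 & 0x3 = 0x0; word=0xc0
[0+:4] opcode=-6 & 0xf = 0xa; word=0xca
word = 0xca → big-endian bytes:
  [0]=0xca

ca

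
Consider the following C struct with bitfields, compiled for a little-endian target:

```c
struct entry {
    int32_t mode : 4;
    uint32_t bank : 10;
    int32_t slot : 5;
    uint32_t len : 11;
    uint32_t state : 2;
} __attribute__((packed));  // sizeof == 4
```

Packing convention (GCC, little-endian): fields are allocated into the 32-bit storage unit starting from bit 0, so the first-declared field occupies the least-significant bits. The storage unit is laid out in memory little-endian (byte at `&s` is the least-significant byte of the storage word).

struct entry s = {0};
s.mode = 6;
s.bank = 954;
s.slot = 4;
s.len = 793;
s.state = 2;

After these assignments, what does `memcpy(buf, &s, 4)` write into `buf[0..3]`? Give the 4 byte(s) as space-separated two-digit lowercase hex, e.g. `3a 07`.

a6 3b c9 98

mode:4 = 6 → 0x6 << 0 → word 0x00000006
bank:10 = 954 → 0x3ba << 4 → word 0x00003ba6
slot:5 = 4 → 0x4 << 14 → word 0x00013ba6
len:11 = 793 → 0x319 << 19 → word 0x18c93ba6
state:2 = 2 → 0x2 << 30 → word 0x98c93ba6
word = 0x98c93ba6 → little-endian bytes:
  [0]=0xa6  [1]=0x3b  [2]=0xc9  [3]=0x98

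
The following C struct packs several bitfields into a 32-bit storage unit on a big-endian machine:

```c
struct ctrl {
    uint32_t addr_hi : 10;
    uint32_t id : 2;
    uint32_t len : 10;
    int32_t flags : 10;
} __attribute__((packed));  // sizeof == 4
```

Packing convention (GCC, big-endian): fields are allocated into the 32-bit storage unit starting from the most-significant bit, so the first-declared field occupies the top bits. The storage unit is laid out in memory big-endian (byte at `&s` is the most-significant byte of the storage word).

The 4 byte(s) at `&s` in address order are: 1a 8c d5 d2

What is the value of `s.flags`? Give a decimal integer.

[0]=0x1a [1]=0x8c [2]=0xd5 [3]=0xd2 (big-endian) → word 0x1a8cd5d2
addr_hi [22+:10] = (word>>22) & 0x3ff = 106
id [20+:2] = (word>>20) & 0x3 = 0
len [10+:10] = (word>>10) & 0x3ff = 821
flags [0+:10] = (word>>0) & 0x3ff = 466  ←
flags signed 10b, MSB=0: value = 466

466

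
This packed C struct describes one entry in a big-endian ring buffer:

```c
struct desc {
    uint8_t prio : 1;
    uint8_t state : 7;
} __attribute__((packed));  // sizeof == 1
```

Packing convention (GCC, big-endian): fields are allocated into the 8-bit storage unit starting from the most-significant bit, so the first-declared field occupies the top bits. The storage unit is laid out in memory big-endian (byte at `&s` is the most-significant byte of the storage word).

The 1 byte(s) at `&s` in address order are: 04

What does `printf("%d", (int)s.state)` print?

[0]=0x04 (big-endian) → word 0x04
prio:1 @ bit 7 → (0x04>>7)&0x1 = 0x0
state:7 @ bit 0 → (0x04>>0)&0x7f = 0x4  ←

4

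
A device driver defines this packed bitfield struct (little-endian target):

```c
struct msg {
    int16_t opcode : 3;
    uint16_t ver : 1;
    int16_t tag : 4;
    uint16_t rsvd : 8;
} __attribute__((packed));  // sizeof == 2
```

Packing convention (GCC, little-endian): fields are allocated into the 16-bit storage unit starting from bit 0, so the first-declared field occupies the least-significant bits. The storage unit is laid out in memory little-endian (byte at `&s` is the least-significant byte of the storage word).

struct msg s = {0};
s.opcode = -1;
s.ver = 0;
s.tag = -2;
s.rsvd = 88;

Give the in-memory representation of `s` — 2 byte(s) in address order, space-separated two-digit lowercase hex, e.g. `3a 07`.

[0+:3] opcode=-1 & 0x7 = 0x7; word=0x0007
[3+:1] ver=0 & 0x1 = 0x0; word=0x0007
[4+:4] tag=-2 & 0xf = 0xe; word=0x00e7
[8+:8] rsvd=88 & 0xff = 0x58; word=0x58e7
word = 0x58e7 → little-endian bytes:
  [0]=0xe7  [1]=0x58

e7 58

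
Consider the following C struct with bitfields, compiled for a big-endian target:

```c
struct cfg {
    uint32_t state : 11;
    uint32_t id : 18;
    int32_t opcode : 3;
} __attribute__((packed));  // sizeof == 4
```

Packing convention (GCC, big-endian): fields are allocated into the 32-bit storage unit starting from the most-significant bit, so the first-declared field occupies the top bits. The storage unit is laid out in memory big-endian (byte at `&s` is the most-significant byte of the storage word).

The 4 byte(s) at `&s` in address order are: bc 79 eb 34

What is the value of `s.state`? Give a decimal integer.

1507

[0]=0xbc [1]=0x79 [2]=0xeb [3]=0x34 (big-endian) → word 0xbc79eb34
state [21+:11] = (word>>21) & 0x7ff = 1507  ←
id [3+:18] = (word>>3) & 0x3ffff = 212326
opcode [0+:3] = (word>>0) & 0x7 = 4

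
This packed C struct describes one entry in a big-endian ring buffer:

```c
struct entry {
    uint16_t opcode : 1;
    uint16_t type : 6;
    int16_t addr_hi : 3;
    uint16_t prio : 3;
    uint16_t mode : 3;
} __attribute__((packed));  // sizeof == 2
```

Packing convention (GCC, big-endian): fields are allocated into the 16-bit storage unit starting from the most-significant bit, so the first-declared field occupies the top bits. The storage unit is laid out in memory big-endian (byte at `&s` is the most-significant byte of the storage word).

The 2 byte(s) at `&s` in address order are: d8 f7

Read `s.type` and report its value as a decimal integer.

44

[0]=0xd8 [1]=0xf7 (big-endian) → word 0xd8f7
opcode:1 @ bit 15 → (0xd8f7>>15)&0x1 = 0x1
type:6 @ bit 9 → (0xd8f7>>9)&0x3f = 0x2c  ←
addr_hi:3 @ bit 6 → (0xd8f7>>6)&0x7 = 0x3
prio:3 @ bit 3 → (0xd8f7>>3)&0x7 = 0x6
mode:3 @ bit 0 → (0xd8f7>>0)&0x7 = 0x7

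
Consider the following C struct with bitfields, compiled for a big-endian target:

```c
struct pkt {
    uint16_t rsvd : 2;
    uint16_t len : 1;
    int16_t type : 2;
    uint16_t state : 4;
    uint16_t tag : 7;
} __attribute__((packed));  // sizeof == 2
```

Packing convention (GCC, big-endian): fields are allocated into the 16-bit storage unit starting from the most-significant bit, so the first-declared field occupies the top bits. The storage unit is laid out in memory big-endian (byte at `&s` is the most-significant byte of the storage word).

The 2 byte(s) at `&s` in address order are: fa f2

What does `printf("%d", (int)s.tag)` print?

[0]=0xfa [1]=0xf2 (big-endian) → word 0xfaf2
rsvd:2 @ bit 14 → (0xfaf2>>14)&0x3 = 0x3
len:1 @ bit 13 → (0xfaf2>>13)&0x1 = 0x1
type:2 @ bit 11 → (0xfaf2>>11)&0x3 = 0x3
state:4 @ bit 7 → (0xfaf2>>7)&0xf = 0x5
tag:7 @ bit 0 → (0xfaf2>>0)&0x7f = 0x72  ←

114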